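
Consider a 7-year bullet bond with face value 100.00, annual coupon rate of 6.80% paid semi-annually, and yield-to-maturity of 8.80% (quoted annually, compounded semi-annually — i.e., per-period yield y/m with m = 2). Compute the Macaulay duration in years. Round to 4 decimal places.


Coupon per period c = face * coupon_rate / m = 3.400000
Periods per year m = 2; per-period yield y/m = 0.044000
Number of cashflows N = 14
Cashflows (t years, CF_t, discount factor 1/(1+y/m)^(m*t), PV):
  t = 0.5000: CF_t = 3.400000, DF = 0.957854, PV = 3.256705
  t = 1.0000: CF_t = 3.400000, DF = 0.917485, PV = 3.119449
  t = 1.5000: CF_t = 3.400000, DF = 0.878817, PV = 2.987978
  t = 2.0000: CF_t = 3.400000, DF = 0.841779, PV = 2.862048
  t = 2.5000: CF_t = 3.400000, DF = 0.806302, PV = 2.741425
  t = 3.0000: CF_t = 3.400000, DF = 0.772320, PV = 2.625886
  t = 3.5000: CF_t = 3.400000, DF = 0.739770, PV = 2.515217
  t = 4.0000: CF_t = 3.400000, DF = 0.708592, PV = 2.409212
  t = 4.5000: CF_t = 3.400000, DF = 0.678728, PV = 2.307674
  t = 5.0000: CF_t = 3.400000, DF = 0.650122, PV = 2.210416
  t = 5.5000: CF_t = 3.400000, DF = 0.622722, PV = 2.117256
  t = 6.0000: CF_t = 3.400000, DF = 0.596477, PV = 2.028023
  t = 6.5000: CF_t = 3.400000, DF = 0.571339, PV = 1.942551
  t = 7.0000: CF_t = 103.400000, DF = 0.547259, PV = 56.586594
Price P = sum_t PV_t = 89.710435
Macaulay numerator sum_t t * PV_t:
  t * PV_t at t = 0.5000: 1.628352
  t * PV_t at t = 1.0000: 3.119449
  t * PV_t at t = 1.5000: 4.481967
  t * PV_t at t = 2.0000: 5.724096
  t * PV_t at t = 2.5000: 6.853563
  t * PV_t at t = 3.0000: 7.877659
  t * PV_t at t = 3.5000: 8.803259
  t * PV_t at t = 4.0000: 9.636846
  t * PV_t at t = 4.5000: 10.384532
  t * PV_t at t = 5.0000: 11.052078
  t * PV_t at t = 5.5000: 11.644910
  t * PV_t at t = 6.0000: 12.168140
  t * PV_t at t = 6.5000: 12.626582
  t * PV_t at t = 7.0000: 396.106161
Macaulay duration D = (sum_t t * PV_t) / P = 502.107594 / 89.710435 = 5.596981

Answer: Macaulay duration = 5.5970 years


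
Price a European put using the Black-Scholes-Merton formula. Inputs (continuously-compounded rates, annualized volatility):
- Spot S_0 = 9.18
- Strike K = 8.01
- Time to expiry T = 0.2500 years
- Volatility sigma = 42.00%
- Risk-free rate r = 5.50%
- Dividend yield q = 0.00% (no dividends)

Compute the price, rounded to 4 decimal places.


Answer: Price = 0.2484

Derivation:
d1 = (ln(S/K) + (r - q + 0.5*sigma^2) * T) / (sigma * sqrt(T)) = 0.81969735
d2 = d1 - sigma * sqrt(T) = 0.60969735
exp(-rT) = 0.98634410; exp(-qT) = 1.00000000
P = K * exp(-rT) * N(-d2) - S_0 * exp(-qT) * N(-d1)
N(-d1) = 0.20619433; N(-d2) = 0.27103116
P = 8.0100 * 0.98634410 * 0.27103116 - 9.1800 * 1.00000000 * 0.20619433 = 0.2484


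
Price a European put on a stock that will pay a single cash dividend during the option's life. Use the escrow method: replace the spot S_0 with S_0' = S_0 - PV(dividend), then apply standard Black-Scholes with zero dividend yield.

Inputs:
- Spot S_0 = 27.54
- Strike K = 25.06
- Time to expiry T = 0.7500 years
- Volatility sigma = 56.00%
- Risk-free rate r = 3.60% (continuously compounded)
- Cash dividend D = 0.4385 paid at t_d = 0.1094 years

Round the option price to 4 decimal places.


PV(D) = D * exp(-r * t_d) = 0.4385 * 0.99606935 = 0.43677641
S_0' = S_0 - PV(D) = 27.5400 - 0.43677641 = 27.10322359
d1 = (ln(S_0'/K) + (r + sigma^2/2)*T) / (sigma*sqrt(T)) = 0.45977644
d2 = d1 - sigma*sqrt(T) = -0.02519779
exp(-rT) = 0.97336124
N(-d1) = 0.32283835; N(-d2) = 0.51005140
P = K * exp(-rT) * N(-d2) - S_0' * N(-d1) = 25.0600 * 0.97336124 * 0.51005140 - 27.10322359 * 0.32283835 = 3.6914

Answer: Price = 3.6914


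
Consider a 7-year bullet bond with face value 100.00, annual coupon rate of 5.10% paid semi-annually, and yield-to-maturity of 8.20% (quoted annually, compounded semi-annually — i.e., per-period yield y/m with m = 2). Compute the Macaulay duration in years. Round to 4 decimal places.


Answer: Macaulay duration = 5.8576 years

Derivation:
Coupon per period c = face * coupon_rate / m = 2.550000
Periods per year m = 2; per-period yield y/m = 0.041000
Number of cashflows N = 14
Cashflows (t years, CF_t, discount factor 1/(1+y/m)^(m*t), PV):
  t = 0.5000: CF_t = 2.550000, DF = 0.960615, PV = 2.449568
  t = 1.0000: CF_t = 2.550000, DF = 0.922781, PV = 2.353091
  t = 1.5000: CF_t = 2.550000, DF = 0.886437, PV = 2.260414
  t = 2.0000: CF_t = 2.550000, DF = 0.851524, PV = 2.171387
  t = 2.5000: CF_t = 2.550000, DF = 0.817987, PV = 2.085867
  t = 3.0000: CF_t = 2.550000, DF = 0.785770, PV = 2.003714
  t = 3.5000: CF_t = 2.550000, DF = 0.754823, PV = 1.924798
  t = 4.0000: CF_t = 2.550000, DF = 0.725094, PV = 1.848989
  t = 4.5000: CF_t = 2.550000, DF = 0.696536, PV = 1.776166
  t = 5.0000: CF_t = 2.550000, DF = 0.669103, PV = 1.706212
  t = 5.5000: CF_t = 2.550000, DF = 0.642750, PV = 1.639012
  t = 6.0000: CF_t = 2.550000, DF = 0.617435, PV = 1.574459
  t = 6.5000: CF_t = 2.550000, DF = 0.593117, PV = 1.512449
  t = 7.0000: CF_t = 102.550000, DF = 0.569757, PV = 58.428596
Price P = sum_t PV_t = 83.734722
Macaulay numerator sum_t t * PV_t:
  t * PV_t at t = 0.5000: 1.224784
  t * PV_t at t = 1.0000: 2.353091
  t * PV_t at t = 1.5000: 3.390621
  t * PV_t at t = 2.0000: 4.342774
  t * PV_t at t = 2.5000: 5.214667
  t * PV_t at t = 3.0000: 6.011143
  t * PV_t at t = 3.5000: 6.736792
  t * PV_t at t = 4.0000: 7.395956
  t * PV_t at t = 4.5000: 7.992748
  t * PV_t at t = 5.0000: 8.531058
  t * PV_t at t = 5.5000: 9.014566
  t * PV_t at t = 6.0000: 9.446756
  t * PV_t at t = 6.5000: 9.830918
  t * PV_t at t = 7.0000: 409.000173
Macaulay duration D = (sum_t t * PV_t) / P = 490.486046 / 83.734722 = 5.857618


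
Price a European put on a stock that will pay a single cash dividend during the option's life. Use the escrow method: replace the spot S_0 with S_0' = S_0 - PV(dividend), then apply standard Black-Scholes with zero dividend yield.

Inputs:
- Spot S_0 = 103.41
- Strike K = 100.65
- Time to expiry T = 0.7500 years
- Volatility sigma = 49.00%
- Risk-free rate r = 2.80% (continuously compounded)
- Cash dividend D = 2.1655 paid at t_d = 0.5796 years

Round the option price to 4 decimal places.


PV(D) = D * exp(-r * t_d) = 2.1655 * 0.98390218 = 2.13064017
S_0' = S_0 - PV(D) = 103.4100 - 2.13064017 = 101.27935983
d1 = (ln(S_0'/K) + (r + sigma^2/2)*T) / (sigma*sqrt(T)) = 0.27635280
d2 = d1 - sigma*sqrt(T) = -0.14799965
exp(-rT) = 0.97921896
N(-d1) = 0.39113855; N(-d2) = 0.55882848
P = K * exp(-rT) * N(-d2) - S_0' * N(-d1) = 100.6500 * 0.97921896 * 0.55882848 - 101.27935983 * 0.39113855 = 15.4630

Answer: Price = 15.4630


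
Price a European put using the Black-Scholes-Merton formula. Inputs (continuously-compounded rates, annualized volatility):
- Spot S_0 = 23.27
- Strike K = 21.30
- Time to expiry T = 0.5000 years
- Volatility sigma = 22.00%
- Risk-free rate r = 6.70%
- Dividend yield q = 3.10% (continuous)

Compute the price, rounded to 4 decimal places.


Answer: Price = 0.4950

Derivation:
d1 = (ln(S/K) + (r - q + 0.5*sigma^2) * T) / (sigma * sqrt(T)) = 0.76211908
d2 = d1 - sigma * sqrt(T) = 0.60655558
exp(-rT) = 0.96705491; exp(-qT) = 0.98461951
P = K * exp(-rT) * N(-d2) - S_0 * exp(-qT) * N(-d1)
N(-d1) = 0.22299447; N(-d2) = 0.27207294
P = 21.3000 * 0.96705491 * 0.27207294 - 23.2700 * 0.98461951 * 0.22299447 = 0.4950


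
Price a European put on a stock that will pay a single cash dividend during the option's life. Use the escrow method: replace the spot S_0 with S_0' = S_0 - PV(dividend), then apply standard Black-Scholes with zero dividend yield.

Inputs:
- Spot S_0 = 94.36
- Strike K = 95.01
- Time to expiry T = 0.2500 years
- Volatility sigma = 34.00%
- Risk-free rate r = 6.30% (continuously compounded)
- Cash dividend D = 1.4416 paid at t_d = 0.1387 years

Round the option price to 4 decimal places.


Answer: Price = 6.6168

Derivation:
PV(D) = D * exp(-r * t_d) = 1.4416 * 0.99129997 = 1.42905803
S_0' = S_0 - PV(D) = 94.3600 - 1.42905803 = 92.93094197
d1 = (ln(S_0'/K) + (r + sigma^2/2)*T) / (sigma*sqrt(T)) = 0.04749711
d2 = d1 - sigma*sqrt(T) = -0.12250289
exp(-rT) = 0.98437338
N(-d1) = 0.48105852; N(-d2) = 0.54874962
P = K * exp(-rT) * N(-d2) - S_0' * N(-d1) = 95.0100 * 0.98437338 * 0.54874962 - 92.93094197 * 0.48105852 = 6.6168


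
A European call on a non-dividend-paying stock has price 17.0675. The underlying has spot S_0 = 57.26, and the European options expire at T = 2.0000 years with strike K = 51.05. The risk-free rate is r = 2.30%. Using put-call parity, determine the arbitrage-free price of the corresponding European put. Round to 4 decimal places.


Put-call parity: C - P = S_0 * exp(-qT) - K * exp(-rT).
S_0 * exp(-qT) = 57.2600 * 1.00000000 = 57.26000000
K * exp(-rT) = 51.0500 * 0.95504196 = 48.75489217
P = C - S*exp(-qT) + K*exp(-rT)
P = 17.0675 - 57.26000000 + 48.75489217 = 8.5624

Answer: Put price = 8.5624


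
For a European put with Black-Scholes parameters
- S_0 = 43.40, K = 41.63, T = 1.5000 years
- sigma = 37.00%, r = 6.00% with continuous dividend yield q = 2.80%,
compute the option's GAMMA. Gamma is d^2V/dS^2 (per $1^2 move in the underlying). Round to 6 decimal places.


Answer: Gamma = 0.017776

Derivation:
d1 = 0.4243870734; d2 = -0.0287685290
phi(d1) = 0.3645867614; exp(-qT) = 0.9588697806; exp(-rT) = 0.9139311853
Gamma = exp(-qT) * phi(d1) / (S * sigma * sqrt(T)) = 0.9588697806 * 0.3645867614 / (43.4000 * 0.3700 * 1.2247448714) = 0.017776


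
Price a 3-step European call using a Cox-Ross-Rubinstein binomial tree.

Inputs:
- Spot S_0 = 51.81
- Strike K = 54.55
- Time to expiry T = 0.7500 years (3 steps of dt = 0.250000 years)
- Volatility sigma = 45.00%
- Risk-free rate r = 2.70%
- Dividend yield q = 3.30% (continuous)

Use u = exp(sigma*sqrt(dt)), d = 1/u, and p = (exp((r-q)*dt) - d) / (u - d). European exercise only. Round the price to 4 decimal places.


Answer: Price = V(0,0) = 7.2586

Derivation:
dt = T/N = 0.250000
u = exp(sigma*sqrt(dt)) = 1.252323; d = 1/u = 0.798516
p = (exp((r-q)*dt) - d) / (u - d) = 0.440683
Discount per step: exp(-r*dt) = 0.993273
Stock lattice S(k, i) with i counting down-moves:
  k=0: S(0,0) = 51.8100
  k=1: S(1,0) = 64.8828; S(1,1) = 41.3711
  k=2: S(2,0) = 81.2543; S(2,1) = 51.8100; S(2,2) = 33.0355
  k=3: S(3,0) = 101.7565; S(3,1) = 64.8828; S(3,2) = 41.3711; S(3,3) = 26.3794
Terminal payoffs V(N, i) = max(S_T - K, 0):
  V(3,0) = 47.206548; V(3,1) = 10.332840; V(3,2) = 0.000000; V(3,3) = 0.000000
Backward induction: V(k, i) = exp(-r*dt) * [p * V(k+1, i) + (1-p) * V(k+1, i+1)].
  V(2,0) = exp(-r*dt) * [p*47.206548 + (1-p)*10.332840] = 26.403637
  V(2,1) = exp(-r*dt) * [p*10.332840 + (1-p)*0.000000] = 4.522876
  V(2,2) = exp(-r*dt) * [p*0.000000 + (1-p)*0.000000] = 0.000000
  V(1,0) = exp(-r*dt) * [p*26.403637 + (1-p)*4.522876] = 14.070066
  V(1,1) = exp(-r*dt) * [p*4.522876 + (1-p)*0.000000] = 1.979747
  V(0,0) = exp(-r*dt) * [p*14.070066 + (1-p)*1.979747] = 7.258587


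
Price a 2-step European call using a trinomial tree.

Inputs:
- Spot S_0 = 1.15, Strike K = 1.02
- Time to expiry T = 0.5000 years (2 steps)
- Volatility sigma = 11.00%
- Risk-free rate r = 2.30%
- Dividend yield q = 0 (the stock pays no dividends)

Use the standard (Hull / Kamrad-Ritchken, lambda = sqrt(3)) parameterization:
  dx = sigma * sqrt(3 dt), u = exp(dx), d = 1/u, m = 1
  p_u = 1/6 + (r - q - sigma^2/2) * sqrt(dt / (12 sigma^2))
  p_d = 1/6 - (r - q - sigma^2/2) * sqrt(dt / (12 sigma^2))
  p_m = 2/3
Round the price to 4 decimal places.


Answer: Price = V(0,0) = 0.1431

Derivation:
dt = T/N = 0.250000; dx = sigma*sqrt(3*dt) = 0.095263
u = exp(dx) = 1.099948; d = 1/u = 0.909134
p_u = 0.188908, p_m = 0.666667, p_d = 0.144426
Discount per step: exp(-r*dt) = 0.994266
Stock lattice S(k, j) with j the centered position index:
  k=0: S(0,+0) = 1.1500
  k=1: S(1,-1) = 1.0455; S(1,+0) = 1.1500; S(1,+1) = 1.2649
  k=2: S(2,-2) = 0.9505; S(2,-1) = 1.0455; S(2,+0) = 1.1500; S(2,+1) = 1.2649; S(2,+2) = 1.3914
Terminal payoffs V(N, j) = max(S_T - K, 0):
  V(2,-2) = 0.000000; V(2,-1) = 0.025504; V(2,+0) = 0.130000; V(2,+1) = 0.244940; V(2,+2) = 0.371368
Backward induction: V(k, j) = exp(-r*dt) * [p_u * V(k+1, j+1) + p_m * V(k+1, j) + p_d * V(k+1, j-1)]
  V(1,-1) = exp(-r*dt) * [p_u*0.130000 + p_m*0.025504 + p_d*0.000000] = 0.041322
  V(1,+0) = exp(-r*dt) * [p_u*0.244940 + p_m*0.130000 + p_d*0.025504] = 0.135838
  V(1,+1) = exp(-r*dt) * [p_u*0.371368 + p_m*0.244940 + p_d*0.130000] = 0.250777
  V(0,+0) = exp(-r*dt) * [p_u*0.250777 + p_m*0.135838 + p_d*0.041322] = 0.143075


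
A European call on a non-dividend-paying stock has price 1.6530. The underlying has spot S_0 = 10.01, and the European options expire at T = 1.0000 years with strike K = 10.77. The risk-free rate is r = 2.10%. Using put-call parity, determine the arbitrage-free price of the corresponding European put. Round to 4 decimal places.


Answer: Put price = 2.1892

Derivation:
Put-call parity: C - P = S_0 * exp(-qT) - K * exp(-rT).
S_0 * exp(-qT) = 10.0100 * 1.00000000 = 10.01000000
K * exp(-rT) = 10.7700 * 0.97921896 = 10.54618825
P = C - S*exp(-qT) + K*exp(-rT)
P = 1.6530 - 10.01000000 + 10.54618825 = 2.1892


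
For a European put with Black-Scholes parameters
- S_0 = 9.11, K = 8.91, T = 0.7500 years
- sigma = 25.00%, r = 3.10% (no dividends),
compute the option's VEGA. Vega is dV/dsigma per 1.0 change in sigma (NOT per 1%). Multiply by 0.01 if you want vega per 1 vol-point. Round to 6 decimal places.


Answer: Vega = 2.992104

Derivation:
d1 = 0.3181706656; d2 = 0.1016643147
phi(d1) = 0.3792518361; exp(-qT) = 1.0000000000; exp(-rT) = 0.9770181987
Vega = S * exp(-qT) * phi(d1) * sqrt(T) = 9.1100 * 1.0000000000 * 0.3792518361 * 0.8660254038 = 2.992104


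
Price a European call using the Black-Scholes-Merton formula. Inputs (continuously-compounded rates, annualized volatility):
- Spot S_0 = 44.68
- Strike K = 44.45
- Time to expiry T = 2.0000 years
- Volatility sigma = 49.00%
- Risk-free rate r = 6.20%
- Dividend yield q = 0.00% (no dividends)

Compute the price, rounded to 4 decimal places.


d1 = (ln(S/K) + (r - q + 0.5*sigma^2) * T) / (sigma * sqrt(T)) = 0.53287136
d2 = d1 - sigma * sqrt(T) = -0.16009329
exp(-rT) = 0.88337984; exp(-qT) = 1.00000000
C = S_0 * exp(-qT) * N(d1) - K * exp(-rT) * N(d2)
N(d1) = 0.70293868; N(d2) = 0.43640379
C = 44.6800 * 1.00000000 * 0.70293868 - 44.4500 * 0.88337984 * 0.43640379 = 14.2714

Answer: Price = 14.2714


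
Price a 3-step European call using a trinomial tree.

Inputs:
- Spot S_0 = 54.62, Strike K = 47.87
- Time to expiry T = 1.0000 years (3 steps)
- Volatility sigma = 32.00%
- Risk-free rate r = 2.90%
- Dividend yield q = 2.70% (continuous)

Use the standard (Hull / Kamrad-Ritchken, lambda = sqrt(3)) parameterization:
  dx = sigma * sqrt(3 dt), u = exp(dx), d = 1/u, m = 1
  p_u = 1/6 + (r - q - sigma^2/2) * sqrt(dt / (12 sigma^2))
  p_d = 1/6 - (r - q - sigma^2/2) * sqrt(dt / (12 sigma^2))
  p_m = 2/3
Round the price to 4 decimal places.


dt = T/N = 0.333333; dx = sigma*sqrt(3*dt) = 0.320000
u = exp(dx) = 1.377128; d = 1/u = 0.726149
p_u = 0.141042, p_m = 0.666667, p_d = 0.192292
Discount per step: exp(-r*dt) = 0.990380
Stock lattice S(k, j) with j the centered position index:
  k=0: S(0,+0) = 54.6200
  k=1: S(1,-1) = 39.6623; S(1,+0) = 54.6200; S(1,+1) = 75.2187
  k=2: S(2,-2) = 28.8007; S(2,-1) = 39.6623; S(2,+0) = 54.6200; S(2,+1) = 75.2187; S(2,+2) = 103.5858
  k=3: S(3,-3) = 20.9136; S(3,-2) = 28.8007; S(3,-1) = 39.6623; S(3,+0) = 54.6200; S(3,+1) = 75.2187; S(3,+2) = 103.5858; S(3,+3) = 142.6509
Terminal payoffs V(N, j) = max(S_T - K, 0):
  V(3,-3) = 0.000000; V(3,-2) = 0.000000; V(3,-1) = 0.000000; V(3,+0) = 6.750000; V(3,+1) = 27.348718; V(3,+2) = 55.715786; V(3,+3) = 94.780861
Backward induction: V(k, j) = exp(-r*dt) * [p_u * V(k+1, j+1) + p_m * V(k+1, j) + p_d * V(k+1, j-1)]
  V(2,-2) = exp(-r*dt) * [p_u*0.000000 + p_m*0.000000 + p_d*0.000000] = 0.000000
  V(2,-1) = exp(-r*dt) * [p_u*6.750000 + p_m*0.000000 + p_d*0.000000] = 0.942873
  V(2,+0) = exp(-r*dt) * [p_u*27.348718 + p_m*6.750000 + p_d*0.000000] = 8.276911
  V(2,+1) = exp(-r*dt) * [p_u*55.715786 + p_m*27.348718 + p_d*6.750000] = 27.125213
  V(2,+2) = exp(-r*dt) * [p_u*94.780861 + p_m*55.715786 + p_d*27.348718] = 55.234318
  V(1,-1) = exp(-r*dt) * [p_u*8.276911 + p_m*0.942873 + p_d*0.000000] = 1.778694
  V(1,+0) = exp(-r*dt) * [p_u*27.125213 + p_m*8.276911 + p_d*0.942873] = 9.433401
  V(1,+1) = exp(-r*dt) * [p_u*55.234318 + p_m*27.125213 + p_d*8.276911] = 27.201177
  V(0,+0) = exp(-r*dt) * [p_u*27.201177 + p_m*9.433401 + p_d*1.778694] = 10.366763

Answer: Price = V(0,0) = 10.3668


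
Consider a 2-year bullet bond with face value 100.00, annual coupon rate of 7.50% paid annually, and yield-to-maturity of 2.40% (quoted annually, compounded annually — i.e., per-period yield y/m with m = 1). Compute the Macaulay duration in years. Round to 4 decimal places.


Coupon per period c = face * coupon_rate / m = 7.500000
Periods per year m = 1; per-period yield y/m = 0.024000
Number of cashflows N = 2
Cashflows (t years, CF_t, discount factor 1/(1+y/m)^(m*t), PV):
  t = 1.0000: CF_t = 7.500000, DF = 0.976562, PV = 7.324219
  t = 2.0000: CF_t = 107.500000, DF = 0.953674, PV = 102.519989
Price P = sum_t PV_t = 109.844208
Macaulay numerator sum_t t * PV_t:
  t * PV_t at t = 1.0000: 7.324219
  t * PV_t at t = 2.0000: 205.039978
Macaulay duration D = (sum_t t * PV_t) / P = 212.364197 / 109.844208 = 1.933322

Answer: Macaulay duration = 1.9333 years


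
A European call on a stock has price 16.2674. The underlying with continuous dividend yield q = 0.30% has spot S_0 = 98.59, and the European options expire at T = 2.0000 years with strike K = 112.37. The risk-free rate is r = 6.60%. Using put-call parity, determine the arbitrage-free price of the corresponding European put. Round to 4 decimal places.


Put-call parity: C - P = S_0 * exp(-qT) - K * exp(-rT).
S_0 * exp(-qT) = 98.5900 * 0.99401796 = 98.00023108
K * exp(-rT) = 112.3700 * 0.87634100 = 98.47443762
P = C - S*exp(-qT) + K*exp(-rT)
P = 16.2674 - 98.00023108 + 98.47443762 = 16.7416

Answer: Put price = 16.7416


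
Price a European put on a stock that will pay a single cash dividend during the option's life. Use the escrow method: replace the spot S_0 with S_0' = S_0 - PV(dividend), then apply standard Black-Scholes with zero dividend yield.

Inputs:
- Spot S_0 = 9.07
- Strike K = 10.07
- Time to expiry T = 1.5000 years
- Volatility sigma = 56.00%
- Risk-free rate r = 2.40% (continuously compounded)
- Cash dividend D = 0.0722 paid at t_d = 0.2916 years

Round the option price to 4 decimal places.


Answer: Price = 2.8835

Derivation:
PV(D) = D * exp(-r * t_d) = 0.0722 * 0.99302603 = 0.07169648
S_0' = S_0 - PV(D) = 9.0700 - 0.07169648 = 8.99830352
d1 = (ln(S_0'/K) + (r + sigma^2/2)*T) / (sigma*sqrt(T)) = 0.23135337
d2 = d1 - sigma*sqrt(T) = -0.45450376
exp(-rT) = 0.96464029
N(-d1) = 0.40852015; N(-d2) = 0.67526686
P = K * exp(-rT) * N(-d2) - S_0' * N(-d1) = 10.0700 * 0.96464029 * 0.67526686 - 8.99830352 * 0.40852015 = 2.8835


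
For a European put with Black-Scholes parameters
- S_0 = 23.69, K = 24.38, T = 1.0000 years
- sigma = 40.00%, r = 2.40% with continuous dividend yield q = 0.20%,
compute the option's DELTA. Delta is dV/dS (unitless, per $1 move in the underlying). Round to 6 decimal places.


d1 = 0.1832247353; d2 = -0.2167752647
phi(d1) = 0.3923016636; exp(-qT) = 0.9980019987; exp(-rT) = 0.9762857098
N(-d1) = 0.4273108435
Delta = -exp(-qT) * N(-d1) = -0.9980019987 * 0.4273108435 = -0.426457

Answer: Delta = -0.426457


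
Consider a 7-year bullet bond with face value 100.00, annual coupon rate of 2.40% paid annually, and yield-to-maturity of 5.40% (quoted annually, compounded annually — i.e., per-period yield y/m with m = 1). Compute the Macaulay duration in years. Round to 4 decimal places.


Answer: Macaulay duration = 6.4699 years

Derivation:
Coupon per period c = face * coupon_rate / m = 2.400000
Periods per year m = 1; per-period yield y/m = 0.054000
Number of cashflows N = 7
Cashflows (t years, CF_t, discount factor 1/(1+y/m)^(m*t), PV):
  t = 1.0000: CF_t = 2.400000, DF = 0.948767, PV = 2.277040
  t = 2.0000: CF_t = 2.400000, DF = 0.900158, PV = 2.160379
  t = 3.0000: CF_t = 2.400000, DF = 0.854040, PV = 2.049696
  t = 4.0000: CF_t = 2.400000, DF = 0.810285, PV = 1.944683
  t = 5.0000: CF_t = 2.400000, DF = 0.768771, PV = 1.845050
  t = 6.0000: CF_t = 2.400000, DF = 0.729384, PV = 1.750522
  t = 7.0000: CF_t = 102.400000, DF = 0.692015, PV = 70.862371
Price P = sum_t PV_t = 82.889741
Macaulay numerator sum_t t * PV_t:
  t * PV_t at t = 1.0000: 2.277040
  t * PV_t at t = 2.0000: 4.320759
  t * PV_t at t = 3.0000: 6.149087
  t * PV_t at t = 4.0000: 7.778732
  t * PV_t at t = 5.0000: 9.225251
  t * PV_t at t = 6.0000: 10.503132
  t * PV_t at t = 7.0000: 496.036598
Macaulay duration D = (sum_t t * PV_t) / P = 536.290599 / 82.889741 = 6.469927


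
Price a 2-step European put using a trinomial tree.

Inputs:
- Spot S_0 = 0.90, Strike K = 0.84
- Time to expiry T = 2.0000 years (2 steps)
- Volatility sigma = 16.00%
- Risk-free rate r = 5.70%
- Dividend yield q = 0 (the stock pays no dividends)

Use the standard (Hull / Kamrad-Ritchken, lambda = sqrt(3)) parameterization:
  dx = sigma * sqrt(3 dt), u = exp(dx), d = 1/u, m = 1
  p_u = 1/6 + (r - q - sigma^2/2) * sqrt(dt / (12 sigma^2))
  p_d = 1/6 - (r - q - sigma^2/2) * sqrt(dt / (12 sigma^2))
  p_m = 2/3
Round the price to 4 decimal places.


Answer: Price = V(0,0) = 0.0185

Derivation:
dt = T/N = 1.000000; dx = sigma*sqrt(3*dt) = 0.277128
u = exp(dx) = 1.319335; d = 1/u = 0.757957
p_u = 0.246413, p_m = 0.666667, p_d = 0.086920
Discount per step: exp(-r*dt) = 0.944594
Stock lattice S(k, j) with j the centered position index:
  k=0: S(0,+0) = 0.9000
  k=1: S(1,-1) = 0.6822; S(1,+0) = 0.9000; S(1,+1) = 1.1874
  k=2: S(2,-2) = 0.5170; S(2,-1) = 0.6822; S(2,+0) = 0.9000; S(2,+1) = 1.1874; S(2,+2) = 1.5666
Terminal payoffs V(N, j) = max(K - S_T, 0):
  V(2,-2) = 0.322951; V(2,-1) = 0.157838; V(2,+0) = 0.000000; V(2,+1) = 0.000000; V(2,+2) = 0.000000
Backward induction: V(k, j) = exp(-r*dt) * [p_u * V(k+1, j+1) + p_m * V(k+1, j) + p_d * V(k+1, j-1)]
  V(1,-1) = exp(-r*dt) * [p_u*0.000000 + p_m*0.157838 + p_d*0.322951] = 0.125911
  V(1,+0) = exp(-r*dt) * [p_u*0.000000 + p_m*0.000000 + p_d*0.157838] = 0.012959
  V(1,+1) = exp(-r*dt) * [p_u*0.000000 + p_m*0.000000 + p_d*0.000000] = 0.000000
  V(0,+0) = exp(-r*dt) * [p_u*0.000000 + p_m*0.012959 + p_d*0.125911] = 0.018499


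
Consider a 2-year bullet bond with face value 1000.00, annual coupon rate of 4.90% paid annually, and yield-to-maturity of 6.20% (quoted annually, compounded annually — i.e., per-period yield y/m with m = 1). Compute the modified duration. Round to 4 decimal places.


Coupon per period c = face * coupon_rate / m = 49.000000
Periods per year m = 1; per-period yield y/m = 0.062000
Number of cashflows N = 2
Cashflows (t years, CF_t, discount factor 1/(1+y/m)^(m*t), PV):
  t = 1.0000: CF_t = 49.000000, DF = 0.941620, PV = 46.139360
  t = 2.0000: CF_t = 1049.000000, DF = 0.886647, PV = 930.093169
Price P = sum_t PV_t = 976.232529
First compute Macaulay numerator sum_t t * PV_t:
  t * PV_t at t = 1.0000: 46.139360
  t * PV_t at t = 2.0000: 1860.186338
Macaulay duration D = 1906.325698 / 976.232529 = 1.952737
Modified duration = D / (1 + y/m) = 1.952737 / (1 + 0.062000) = 1.838736

Answer: Modified duration = 1.8387


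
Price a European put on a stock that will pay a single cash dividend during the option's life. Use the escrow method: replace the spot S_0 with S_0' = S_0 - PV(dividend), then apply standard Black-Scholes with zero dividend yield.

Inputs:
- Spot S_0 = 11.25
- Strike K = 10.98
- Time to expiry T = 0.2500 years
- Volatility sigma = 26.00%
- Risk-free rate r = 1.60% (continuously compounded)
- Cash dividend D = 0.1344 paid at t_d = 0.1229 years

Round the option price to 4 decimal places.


Answer: Price = 0.4861

Derivation:
PV(D) = D * exp(-r * t_d) = 0.1344 * 0.99803553 = 0.13413598
S_0' = S_0 - PV(D) = 11.2500 - 0.13413598 = 11.11586402
d1 = (ln(S_0'/K) + (r + sigma^2/2)*T) / (sigma*sqrt(T)) = 0.19036803
d2 = d1 - sigma*sqrt(T) = 0.06036803
exp(-rT) = 0.99600799
N(-d1) = 0.42451038; N(-d2) = 0.47593126
P = K * exp(-rT) * N(-d2) - S_0' * N(-d1) = 10.9800 * 0.99600799 * 0.47593126 - 11.11586402 * 0.42451038 = 0.4861


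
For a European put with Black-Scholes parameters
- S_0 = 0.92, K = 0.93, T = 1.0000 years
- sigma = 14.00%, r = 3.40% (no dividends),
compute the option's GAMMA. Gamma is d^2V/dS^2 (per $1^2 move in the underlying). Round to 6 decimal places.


d1 = 0.2356363135; d2 = 0.0956363135
phi(d1) = 0.3880190784; exp(-qT) = 1.0000000000; exp(-rT) = 0.9665715046
Gamma = exp(-qT) * phi(d1) / (S * sigma * sqrt(T)) = 1.0000000000 * 0.3880190784 / (0.9200 * 0.1400 * 1.0000000000) = 3.012570

Answer: Gamma = 3.012570


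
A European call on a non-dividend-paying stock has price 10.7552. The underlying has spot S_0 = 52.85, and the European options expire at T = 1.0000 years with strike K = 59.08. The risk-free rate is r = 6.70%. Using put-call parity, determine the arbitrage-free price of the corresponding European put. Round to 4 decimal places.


Put-call parity: C - P = S_0 * exp(-qT) - K * exp(-rT).
S_0 * exp(-qT) = 52.8500 * 1.00000000 = 52.85000000
K * exp(-rT) = 59.0800 * 0.93519520 = 55.25133249
P = C - S*exp(-qT) + K*exp(-rT)
P = 10.7552 - 52.85000000 + 55.25133249 = 13.1565

Answer: Put price = 13.1565


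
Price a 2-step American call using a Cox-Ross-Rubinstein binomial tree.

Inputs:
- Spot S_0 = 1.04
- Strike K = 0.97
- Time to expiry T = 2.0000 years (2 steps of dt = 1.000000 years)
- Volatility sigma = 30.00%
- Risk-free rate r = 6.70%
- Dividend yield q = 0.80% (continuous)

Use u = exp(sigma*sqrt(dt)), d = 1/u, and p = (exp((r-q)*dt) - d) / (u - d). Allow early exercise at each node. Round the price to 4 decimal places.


Answer: Price = V(0,0) = 0.2538

Derivation:
dt = T/N = 1.000000
u = exp(sigma*sqrt(dt)) = 1.349859; d = 1/u = 0.740818
p = (exp((r-q)*dt) - d) / (u - d) = 0.525346
Discount per step: exp(-r*dt) = 0.935195
Stock lattice S(k, i) with i counting down-moves:
  k=0: S(0,0) = 1.0400
  k=1: S(1,0) = 1.4039; S(1,1) = 0.7705
  k=2: S(2,0) = 1.8950; S(2,1) = 1.0400; S(2,2) = 0.5708
Terminal payoffs V(N, i) = max(S_T - K, 0):
  V(2,0) = 0.925004; V(2,1) = 0.070000; V(2,2) = 0.000000
Backward induction: V(k, i) = exp(-r*dt) * [p * V(k+1, i) + (1-p) * V(k+1, i+1)]; then take max(V_cont, immediate exercise) for American.
  V(1,0) = exp(-r*dt) * [p*0.925004 + (1-p)*0.070000] = 0.485528; exercise = 0.433853; V(1,0) = max -> 0.485528
  V(1,1) = exp(-r*dt) * [p*0.070000 + (1-p)*0.000000] = 0.034391; exercise = 0.000000; V(1,1) = max -> 0.034391
  V(0,0) = exp(-r*dt) * [p*0.485528 + (1-p)*0.034391] = 0.253806; exercise = 0.070000; V(0,0) = max -> 0.253806


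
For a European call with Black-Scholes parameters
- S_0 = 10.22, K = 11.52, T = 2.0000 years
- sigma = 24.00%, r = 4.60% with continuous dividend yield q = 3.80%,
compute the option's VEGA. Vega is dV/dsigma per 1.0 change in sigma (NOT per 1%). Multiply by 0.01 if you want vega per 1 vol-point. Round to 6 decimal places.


d1 = -0.1359355938; d2 = -0.4753468488
phi(d1) = 0.3952733311; exp(-qT) = 0.9268162066; exp(-rT) = 0.9121051495
Vega = S * exp(-qT) * phi(d1) * sqrt(T) = 10.2200 * 0.9268162066 * 0.3952733311 * 1.4142135624 = 5.294891

Answer: Vega = 5.294891


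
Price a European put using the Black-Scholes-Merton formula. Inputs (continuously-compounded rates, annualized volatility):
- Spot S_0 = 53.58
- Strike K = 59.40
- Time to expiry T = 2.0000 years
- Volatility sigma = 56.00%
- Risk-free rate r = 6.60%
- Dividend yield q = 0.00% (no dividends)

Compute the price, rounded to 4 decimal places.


Answer: Price = 15.5090

Derivation:
d1 = (ln(S/K) + (r - q + 0.5*sigma^2) * T) / (sigma * sqrt(T)) = 0.43244837
d2 = d1 - sigma * sqrt(T) = -0.35951122
exp(-rT) = 0.87634100; exp(-qT) = 1.00000000
P = K * exp(-rT) * N(-d2) - S_0 * exp(-qT) * N(-d1)
N(-d1) = 0.33270778; N(-d2) = 0.64039366
P = 59.4000 * 0.87634100 * 0.64039366 - 53.5800 * 1.00000000 * 0.33270778 = 15.5090


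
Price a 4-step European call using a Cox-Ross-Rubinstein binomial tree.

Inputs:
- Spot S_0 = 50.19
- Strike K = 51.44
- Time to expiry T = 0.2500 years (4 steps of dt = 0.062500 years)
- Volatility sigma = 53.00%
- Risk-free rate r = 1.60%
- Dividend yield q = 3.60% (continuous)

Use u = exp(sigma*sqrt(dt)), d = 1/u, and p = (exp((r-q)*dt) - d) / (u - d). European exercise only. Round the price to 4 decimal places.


dt = T/N = 0.062500
u = exp(sigma*sqrt(dt)) = 1.141679; d = 1/u = 0.875903
p = (exp((r-q)*dt) - d) / (u - d) = 0.462223
Discount per step: exp(-r*dt) = 0.999000
Stock lattice S(k, i) with i counting down-moves:
  k=0: S(0,0) = 50.1900
  k=1: S(1,0) = 57.3009; S(1,1) = 43.9616
  k=2: S(2,0) = 65.4192; S(2,1) = 50.1900; S(2,2) = 38.5061
  k=3: S(3,0) = 74.6877; S(3,1) = 57.3009; S(3,2) = 43.9616; S(3,3) = 33.7276
  k=4: S(4,0) = 85.2694; S(4,1) = 65.4192; S(4,2) = 50.1900; S(4,3) = 38.5061; S(4,4) = 29.5421
Terminal payoffs V(N, i) = max(S_T - K, 0):
  V(4,0) = 33.829413; V(4,1) = 13.979201; V(4,2) = 0.000000; V(4,3) = 0.000000; V(4,4) = 0.000000
Backward induction: V(k, i) = exp(-r*dt) * [p * V(k+1, i) + (1-p) * V(k+1, i+1)].
  V(3,0) = exp(-r*dt) * [p*33.829413 + (1-p)*13.979201] = 23.131284
  V(3,1) = exp(-r*dt) * [p*13.979201 + (1-p)*0.000000] = 6.455051
  V(3,2) = exp(-r*dt) * [p*0.000000 + (1-p)*0.000000] = 0.000000
  V(3,3) = exp(-r*dt) * [p*0.000000 + (1-p)*0.000000] = 0.000000
  V(2,0) = exp(-r*dt) * [p*23.131284 + (1-p)*6.455051] = 14.149036
  V(2,1) = exp(-r*dt) * [p*6.455051 + (1-p)*0.000000] = 2.980692
  V(2,2) = exp(-r*dt) * [p*0.000000 + (1-p)*0.000000] = 0.000000
  V(1,0) = exp(-r*dt) * [p*14.149036 + (1-p)*2.980692] = 8.134819
  V(1,1) = exp(-r*dt) * [p*2.980692 + (1-p)*0.000000] = 1.376368
  V(0,0) = exp(-r*dt) * [p*8.134819 + (1-p)*1.376368] = 4.495782

Answer: Price = V(0,0) = 4.4958


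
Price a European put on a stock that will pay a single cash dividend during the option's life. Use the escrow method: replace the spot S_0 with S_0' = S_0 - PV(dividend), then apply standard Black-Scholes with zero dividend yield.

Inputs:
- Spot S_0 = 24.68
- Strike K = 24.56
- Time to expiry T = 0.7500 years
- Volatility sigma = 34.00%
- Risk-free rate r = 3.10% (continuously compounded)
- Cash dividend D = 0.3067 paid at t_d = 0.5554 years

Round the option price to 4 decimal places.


Answer: Price = 2.6436

Derivation:
PV(D) = D * exp(-r * t_d) = 0.3067 * 0.98292997 = 0.30146462
S_0' = S_0 - PV(D) = 24.6800 - 0.30146462 = 24.37853538
d1 = (ln(S_0'/K) + (r + sigma^2/2)*T) / (sigma*sqrt(T)) = 0.20099921
d2 = d1 - sigma*sqrt(T) = -0.09344942
exp(-rT) = 0.97701820
N(-d1) = 0.42034959; N(-d2) = 0.53722674
P = K * exp(-rT) * N(-d2) - S_0' * N(-d1) = 24.5600 * 0.97701820 * 0.53722674 - 24.37853538 * 0.42034959 = 2.6436


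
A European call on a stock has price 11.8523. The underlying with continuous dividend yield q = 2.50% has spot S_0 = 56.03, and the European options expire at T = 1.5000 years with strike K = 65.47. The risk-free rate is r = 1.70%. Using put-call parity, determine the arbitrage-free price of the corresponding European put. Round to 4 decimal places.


Answer: Put price = 21.7061

Derivation:
Put-call parity: C - P = S_0 * exp(-qT) - K * exp(-rT).
S_0 * exp(-qT) = 56.0300 * 0.96319442 = 53.96778322
K * exp(-rT) = 65.4700 * 0.97482238 = 63.82162115
P = C - S*exp(-qT) + K*exp(-rT)
P = 11.8523 - 53.96778322 + 63.82162115 = 21.7061


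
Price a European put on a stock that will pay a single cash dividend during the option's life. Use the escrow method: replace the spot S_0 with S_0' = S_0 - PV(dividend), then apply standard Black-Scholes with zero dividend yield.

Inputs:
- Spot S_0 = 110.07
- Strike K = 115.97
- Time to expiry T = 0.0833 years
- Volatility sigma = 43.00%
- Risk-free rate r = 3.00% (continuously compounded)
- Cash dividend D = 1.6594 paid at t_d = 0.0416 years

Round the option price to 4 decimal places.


Answer: Price = 9.9176

Derivation:
PV(D) = D * exp(-r * t_d) = 1.6594 * 0.99875278 = 1.65733036
S_0' = S_0 - PV(D) = 110.0700 - 1.65733036 = 108.41266964
d1 = (ln(S_0'/K) + (r + sigma^2/2)*T) / (sigma*sqrt(T)) = -0.46078941
d2 = d1 - sigma*sqrt(T) = -0.58489489
exp(-rT) = 0.99750412
N(-d1) = 0.67752515; N(-d2) = 0.72069080
P = K * exp(-rT) * N(-d2) - S_0' * N(-d1) = 115.9700 * 0.99750412 * 0.72069080 - 108.41266964 * 0.67752515 = 9.9176


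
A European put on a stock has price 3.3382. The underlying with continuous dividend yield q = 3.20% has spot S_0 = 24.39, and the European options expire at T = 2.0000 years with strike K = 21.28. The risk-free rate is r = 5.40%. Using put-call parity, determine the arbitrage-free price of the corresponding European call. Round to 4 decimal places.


Answer: Call price = 7.1146

Derivation:
Put-call parity: C - P = S_0 * exp(-qT) - K * exp(-rT).
S_0 * exp(-qT) = 24.3900 * 0.93800500 = 22.87794194
K * exp(-rT) = 21.2800 * 0.89762760 = 19.10151525
C = P + S*exp(-qT) - K*exp(-rT)
C = 3.3382 + 22.87794194 - 19.10151525 = 7.1146


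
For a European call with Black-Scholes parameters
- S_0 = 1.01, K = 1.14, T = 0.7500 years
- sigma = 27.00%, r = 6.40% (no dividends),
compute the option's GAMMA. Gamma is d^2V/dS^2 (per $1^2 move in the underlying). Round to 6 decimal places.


Answer: Gamma = 1.657238

Derivation:
d1 = -0.1956166701; d2 = -0.4294435292
phi(d1) = 0.3913818982; exp(-qT) = 1.0000000000; exp(-rT) = 0.9531337871
Gamma = exp(-qT) * phi(d1) / (S * sigma * sqrt(T)) = 1.0000000000 * 0.3913818982 / (1.0100 * 0.2700 * 0.8660254038) = 1.657238


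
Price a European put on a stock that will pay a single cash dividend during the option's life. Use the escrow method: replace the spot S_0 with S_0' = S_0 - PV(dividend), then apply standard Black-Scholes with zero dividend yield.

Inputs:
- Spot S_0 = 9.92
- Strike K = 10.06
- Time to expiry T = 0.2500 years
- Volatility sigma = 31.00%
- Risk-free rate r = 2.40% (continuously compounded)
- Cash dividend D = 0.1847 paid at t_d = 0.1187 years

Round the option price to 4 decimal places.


PV(D) = D * exp(-r * t_d) = 0.1847 * 0.99715525 = 0.18417458
S_0' = S_0 - PV(D) = 9.9200 - 0.18417458 = 9.73582542
d1 = (ln(S_0'/K) + (r + sigma^2/2)*T) / (sigma*sqrt(T)) = -0.09511123
d2 = d1 - sigma*sqrt(T) = -0.25011123
exp(-rT) = 0.99401796
N(-d1) = 0.53788676; N(-d2) = 0.59874933
P = K * exp(-rT) * N(-d2) - S_0' * N(-d1) = 10.0600 * 0.99401796 * 0.59874933 - 9.73582542 * 0.53788676 = 0.7506

Answer: Price = 0.7506


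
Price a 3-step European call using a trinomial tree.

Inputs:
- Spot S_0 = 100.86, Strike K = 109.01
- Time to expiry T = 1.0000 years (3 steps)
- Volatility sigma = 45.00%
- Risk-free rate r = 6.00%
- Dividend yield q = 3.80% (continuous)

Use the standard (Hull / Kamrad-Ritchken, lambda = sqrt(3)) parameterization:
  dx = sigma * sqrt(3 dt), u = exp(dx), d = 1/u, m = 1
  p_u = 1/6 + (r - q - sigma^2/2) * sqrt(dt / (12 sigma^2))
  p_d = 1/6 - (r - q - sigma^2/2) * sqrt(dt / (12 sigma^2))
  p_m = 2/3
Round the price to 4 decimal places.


dt = T/N = 0.333333; dx = sigma*sqrt(3*dt) = 0.450000
u = exp(dx) = 1.568312; d = 1/u = 0.637628
p_u = 0.137315, p_m = 0.666667, p_d = 0.196019
Discount per step: exp(-r*dt) = 0.980199
Stock lattice S(k, j) with j the centered position index:
  k=0: S(0,+0) = 100.8600
  k=1: S(1,-1) = 64.3112; S(1,+0) = 100.8600; S(1,+1) = 158.1800
  k=2: S(2,-2) = 41.0066; S(2,-1) = 64.3112; S(2,+0) = 100.8600; S(2,+1) = 158.1800; S(2,+2) = 248.0756
  k=3: S(3,-3) = 26.1470; S(3,-2) = 41.0066; S(3,-1) = 64.3112; S(3,+0) = 100.8600; S(3,+1) = 158.1800; S(3,+2) = 248.0756; S(3,+3) = 389.0599
Terminal payoffs V(N, j) = max(S_T - K, 0):
  V(3,-3) = 0.000000; V(3,-2) = 0.000000; V(3,-1) = 0.000000; V(3,+0) = 0.000000; V(3,+1) = 49.169967; V(3,+2) = 139.065570; V(3,+3) = 280.049939
Backward induction: V(k, j) = exp(-r*dt) * [p_u * V(k+1, j+1) + p_m * V(k+1, j) + p_d * V(k+1, j-1)]
  V(2,-2) = exp(-r*dt) * [p_u*0.000000 + p_m*0.000000 + p_d*0.000000] = 0.000000
  V(2,-1) = exp(-r*dt) * [p_u*0.000000 + p_m*0.000000 + p_d*0.000000] = 0.000000
  V(2,+0) = exp(-r*dt) * [p_u*49.169967 + p_m*0.000000 + p_d*0.000000] = 6.618071
  V(2,+1) = exp(-r*dt) * [p_u*139.065570 + p_m*49.169967 + p_d*0.000000] = 50.848532
  V(2,+2) = exp(-r*dt) * [p_u*280.049939 + p_m*139.065570 + p_d*49.169967] = 138.015511
  V(1,-1) = exp(-r*dt) * [p_u*6.618071 + p_m*0.000000 + p_d*0.000000] = 0.890765
  V(1,+0) = exp(-r*dt) * [p_u*50.848532 + p_m*6.618071 + p_d*0.000000] = 11.168682
  V(1,+1) = exp(-r*dt) * [p_u*138.015511 + p_m*50.848532 + p_d*6.618071] = 53.075661
  V(0,+0) = exp(-r*dt) * [p_u*53.075661 + p_m*11.168682 + p_d*0.890765] = 14.613261

Answer: Price = V(0,0) = 14.6133


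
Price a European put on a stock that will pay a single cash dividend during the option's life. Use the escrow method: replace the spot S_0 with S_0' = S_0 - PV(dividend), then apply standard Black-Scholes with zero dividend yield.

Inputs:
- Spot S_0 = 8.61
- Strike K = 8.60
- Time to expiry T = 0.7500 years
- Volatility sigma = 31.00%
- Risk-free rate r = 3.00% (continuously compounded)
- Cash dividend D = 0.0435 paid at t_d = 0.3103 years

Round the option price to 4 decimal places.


PV(D) = D * exp(-r * t_d) = 0.0435 * 0.99073419 = 0.04309694
S_0' = S_0 - PV(D) = 8.6100 - 0.04309694 = 8.56690306
d1 = (ln(S_0'/K) + (r + sigma^2/2)*T) / (sigma*sqrt(T)) = 0.20368021
d2 = d1 - sigma*sqrt(T) = -0.06478766
exp(-rT) = 0.97775124
N(-d1) = 0.41930170; N(-d2) = 0.52582847
P = K * exp(-rT) * N(-d2) - S_0' * N(-d1) = 8.6000 * 0.97775124 * 0.52582847 - 8.56690306 * 0.41930170 = 0.8294

Answer: Price = 0.8294


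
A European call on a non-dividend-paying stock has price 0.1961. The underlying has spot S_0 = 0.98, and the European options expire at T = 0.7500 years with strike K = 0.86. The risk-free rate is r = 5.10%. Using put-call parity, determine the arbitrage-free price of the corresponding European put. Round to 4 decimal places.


Put-call parity: C - P = S_0 * exp(-qT) - K * exp(-rT).
S_0 * exp(-qT) = 0.9800 * 1.00000000 = 0.98000000
K * exp(-rT) = 0.8600 * 0.96247229 = 0.82772617
P = C - S*exp(-qT) + K*exp(-rT)
P = 0.1961 - 0.98000000 + 0.82772617 = 0.0438

Answer: Put price = 0.0438


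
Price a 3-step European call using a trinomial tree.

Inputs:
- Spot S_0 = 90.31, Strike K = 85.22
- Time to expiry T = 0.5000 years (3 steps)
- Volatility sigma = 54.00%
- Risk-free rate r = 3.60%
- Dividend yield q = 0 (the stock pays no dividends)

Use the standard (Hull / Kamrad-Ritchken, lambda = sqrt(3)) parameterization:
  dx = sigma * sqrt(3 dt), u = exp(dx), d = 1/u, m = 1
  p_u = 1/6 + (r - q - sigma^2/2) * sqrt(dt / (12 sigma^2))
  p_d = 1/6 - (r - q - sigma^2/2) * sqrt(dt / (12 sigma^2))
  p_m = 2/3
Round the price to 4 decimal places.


dt = T/N = 0.166667; dx = sigma*sqrt(3*dt) = 0.381838
u = exp(dx) = 1.464974; d = 1/u = 0.682606
p_u = 0.142704, p_m = 0.666667, p_d = 0.190630
Discount per step: exp(-r*dt) = 0.994018
Stock lattice S(k, j) with j the centered position index:
  k=0: S(0,+0) = 90.3100
  k=1: S(1,-1) = 61.6461; S(1,+0) = 90.3100; S(1,+1) = 132.3018
  k=2: S(2,-2) = 42.0800; S(2,-1) = 61.6461; S(2,+0) = 90.3100; S(2,+1) = 132.3018; S(2,+2) = 193.8188
  k=3: S(3,-3) = 28.7241; S(3,-2) = 42.0800; S(3,-1) = 61.6461; S(3,+0) = 90.3100; S(3,+1) = 132.3018; S(3,+2) = 193.8188; S(3,+3) = 283.9395
Terminal payoffs V(N, j) = max(S_T - K, 0):
  V(3,-3) = 0.000000; V(3,-2) = 0.000000; V(3,-1) = 0.000000; V(3,+0) = 5.090000; V(3,+1) = 47.081824; V(3,+2) = 108.598765; V(3,+3) = 198.719498
Backward induction: V(k, j) = exp(-r*dt) * [p_u * V(k+1, j+1) + p_m * V(k+1, j) + p_d * V(k+1, j-1)]
  V(2,-2) = exp(-r*dt) * [p_u*0.000000 + p_m*0.000000 + p_d*0.000000] = 0.000000
  V(2,-1) = exp(-r*dt) * [p_u*5.090000 + p_m*0.000000 + p_d*0.000000] = 0.722016
  V(2,+0) = exp(-r*dt) * [p_u*47.081824 + p_m*5.090000 + p_d*0.000000] = 10.051588
  V(2,+1) = exp(-r*dt) * [p_u*108.598765 + p_m*47.081824 + p_d*5.090000] = 47.569349
  V(2,+2) = exp(-r*dt) * [p_u*198.719498 + p_m*108.598765 + p_d*47.081824] = 109.075937
  V(1,-1) = exp(-r*dt) * [p_u*10.051588 + p_m*0.722016 + p_d*0.000000] = 1.904282
  V(1,+0) = exp(-r*dt) * [p_u*47.569349 + p_m*10.051588 + p_d*0.722016] = 13.545497
  V(1,+1) = exp(-r*dt) * [p_u*109.075937 + p_m*47.569349 + p_d*10.051588] = 48.900277
  V(0,+0) = exp(-r*dt) * [p_u*48.900277 + p_m*13.545497 + p_d*1.904282] = 16.273654

Answer: Price = V(0,0) = 16.2737
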